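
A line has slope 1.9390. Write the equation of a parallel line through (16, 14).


Parallel lines have equal slopes.
m2 = 1.9390
b2 = 14 - 1.9390*16 = -17.0240

y = 1.9390x - 17.0240


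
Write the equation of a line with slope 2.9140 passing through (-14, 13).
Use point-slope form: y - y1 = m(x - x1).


y - 13 = 2.9140(x + 14)
y = 2.9140x + 13 - 2.9140*(-14)
y = 2.9140x + 53.7960

y = 2.9140x + 53.7960


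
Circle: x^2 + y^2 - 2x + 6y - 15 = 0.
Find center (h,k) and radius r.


h = -D/2 = 2/2 = 1
k = -E/2 = -6/2 = -3
r^2 = h^2 + k^2 - F = 1 + 9 + 15 = 25
r = 5

Center (1, -3), radius = 5


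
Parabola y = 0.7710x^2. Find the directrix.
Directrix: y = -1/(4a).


a = 0.7710
1/(4a) = 0.3243
directrix: y = -0.3243 = -0.3243

y = -0.3243


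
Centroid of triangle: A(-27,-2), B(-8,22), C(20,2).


Gx = (-27- 8+20)/3 = -15/3 = -5.0000
Gy = (-2+22+2)/3 = 22/3 = 7.3333

G = (-5.0000, 7.3333)


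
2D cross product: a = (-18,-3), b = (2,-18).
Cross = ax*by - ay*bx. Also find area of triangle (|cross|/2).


cross = -18*(-18) + 3*2 = 324 + 6 = 330
Triangle area = |330|/2 = 330/2 = 165.0000

cross = 330, triangle area = 165.0000


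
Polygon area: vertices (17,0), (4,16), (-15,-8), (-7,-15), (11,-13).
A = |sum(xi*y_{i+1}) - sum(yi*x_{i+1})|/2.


sum(xi*y_{i+1}) = 17*16 + 4*(-8) - 15*(-15) - 7*(-13) + 11*0 = 556
sum(yi*x_{i+1}) = 0*4 + 16*(-15) - 8*(-7) - 15*11 - 13*17 = -570
Area = |556 + 570|/2 = 1126/2 = 563.0000

563.0000 sq units


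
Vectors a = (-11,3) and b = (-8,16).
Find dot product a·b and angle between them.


a·b = -11*(-8) + 3*16 = 88 + 48 = 136
|a| = sqrt(121+9) = 11.4018
|b| = sqrt(64+256) = 17.8885
cos(theta) = 136/(sqrt(130)*sqrt(320)) = 136/sqrt(41600) = 0.666795
theta = arccos(136/sqrt(41600)) = 48.1798 degrees

a·b = 136, theta = 48.1798 deg


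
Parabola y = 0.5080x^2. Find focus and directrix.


a = 0.5080
1/(4a) = 0.4921
Focus = (0, 0.4921)
Directrix: y = -0.4921

Focus = (0, 0.4921), Directrix: y = -0.4921


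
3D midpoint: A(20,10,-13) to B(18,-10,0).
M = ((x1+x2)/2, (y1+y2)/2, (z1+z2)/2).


Mx = (20+18)/2 = 19.0000
My = (10- 10)/2 = 0
Mz = (-13+0)/2 = -6.5000

M = (19.0000, 0, -6.5000)


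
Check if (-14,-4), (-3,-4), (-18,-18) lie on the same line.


-14*(-4+ 18) - 3*(-18+ 4) - 18*(-4+ 4)
= -196 + 42 + 0 = -154

No, not collinear (determinant = -154)


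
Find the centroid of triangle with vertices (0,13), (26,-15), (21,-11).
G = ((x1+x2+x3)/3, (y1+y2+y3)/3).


Gx = (0+26+21)/3 = 47/3 = 15.6667
Gy = (13- 15- 11)/3 = -13/3 = -4.3333

G = (15.6667, -4.3333)


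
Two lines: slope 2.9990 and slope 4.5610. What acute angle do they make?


m1-m2 = -1.562
1+m1*m2 = 14.678439
tan(theta) = |-1.562/14.678439| = 0.106415
theta = arctan(|-1.562/14.678439|) = 6.0742 degrees (acute angle)

6.0742 degrees


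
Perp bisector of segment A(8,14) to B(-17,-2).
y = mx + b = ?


Midpoint = (-4.5, 6)
Slope of AB = dy/dx = -16/(-25) = 0.6400
Perp slope = -dx/dy = -25/16 = -1.5625
b = My - (perp slope)*Mx = 6 + (-25*(-4.5))/(-16) = 6 - 7.0312 = -1.0312

y = -1.5625x - 1.0312


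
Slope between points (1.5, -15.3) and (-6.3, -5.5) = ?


dy = -5.5 + 15.3 = 9.8
dx = -6.3 - 1.5 = -7.8
m = 9.8/(-7.8) = -1.2564

m = -1.2564


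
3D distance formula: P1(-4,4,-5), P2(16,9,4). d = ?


dx=20, dy=5, dz=9
d = sqrt(400+25+81) = sqrt(506) = 22.4944

22.4944


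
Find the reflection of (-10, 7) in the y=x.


Reflection rule for y=x: (y, x)
(-10, 7) -> (7, -10)

(7, -10)


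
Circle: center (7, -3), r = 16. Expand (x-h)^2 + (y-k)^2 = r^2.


(x-7)^2 + (y+ 3)^2 = 16^2
D = -2h = -14, E = -2k = 6
F = h^2+k^2-r^2 = 49+9-256 = -198

x^2 + y^2 - 14x + 6y - 198 = 0


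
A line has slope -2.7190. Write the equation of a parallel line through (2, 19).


Parallel lines have equal slopes.
m2 = -2.7190
b2 = 19 + 2.7190*2 = 24.4380

y = -2.7190x + 24.4380


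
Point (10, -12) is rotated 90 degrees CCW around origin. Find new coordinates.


cos(90) = 0, sin(90) = 1
x' = 10*0 + 12*1 = 12
y' = 10*1 - 12*0 = 10

(12, 10)


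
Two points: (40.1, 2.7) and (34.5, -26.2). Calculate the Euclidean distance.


dx = 34.5 - 40.1 = -5.6
dy = -26.2 - 2.7 = -28.9
d = sqrt(31.36 + 835.21) = sqrt(866.57) = 29.4376

29.4376


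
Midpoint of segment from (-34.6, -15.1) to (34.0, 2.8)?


Mx = (-34.6 + 34.0)/2 = -0.6/2 = -0.3000
My = (-15.1 + 2.8)/2 = -12.3/2 = -6.1500

(-0.3000, -6.1500)


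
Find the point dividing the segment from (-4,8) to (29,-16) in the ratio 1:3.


Px = (1*29 + 3*(-4))/4 = 17/4 = 4.2500
Py = (1*(-16) + 3*8)/4 = 8/4 = 2.0000

P = (4.2500, 2.0000)


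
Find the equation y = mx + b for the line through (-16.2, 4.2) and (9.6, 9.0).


m = (4.8)/(25.8) = 0.1860
b = y1 - m*x1 = 4.2 - (4.8*(-16.2))/(25.8) = 4.2 + 3.0140 = 7.2140

y = 0.1860x + 7.2140


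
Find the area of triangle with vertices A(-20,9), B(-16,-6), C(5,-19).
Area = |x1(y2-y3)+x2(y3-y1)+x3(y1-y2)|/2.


-20*(-6+ 19) = -260
-16*(-19-9) = 448
5*(9+ 6) = 75
sum = 263
Area = |263|/2 = 131.5000

131.5000 sq units


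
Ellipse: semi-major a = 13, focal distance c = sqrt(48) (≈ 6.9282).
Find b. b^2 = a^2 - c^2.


b^2 = 13^2 - (sqrt(48))^2 = 169 - 48 = 121
b = sqrt(121) = 11

b = 11


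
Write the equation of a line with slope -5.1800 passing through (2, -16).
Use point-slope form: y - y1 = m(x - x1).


y + 16 = -5.1800(x - 2)
y = -5.1800x - 16 + 5.1800*2
y = -5.1800x - 5.6400

y = -5.1800x - 5.6400


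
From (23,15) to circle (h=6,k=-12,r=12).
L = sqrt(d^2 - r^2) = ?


d = sqrt((23-6)^2 + (15+ 12)^2) = sqrt(289+729) = 31.9061
L = sqrt(1018.0000 - 144) = sqrt(874.0000) = 29.5635

29.5635


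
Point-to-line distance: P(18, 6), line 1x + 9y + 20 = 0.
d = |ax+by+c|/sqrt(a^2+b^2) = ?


|1*18 + 9*6 + 20| = |92| = 92
sqrt(1 + 81) = sqrt(82) = 9.0554
d = 92/sqrt(82) = 10.1597

10.1597


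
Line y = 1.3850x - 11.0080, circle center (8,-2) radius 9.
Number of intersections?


Substitute y = 1.3850x - 11.0080: (x-8)^2 + (1.3850x- 11.0080+ 2)^2 = 81
Expand to Ax^2 + Bx + C = 0, where b-k = -9.008
A = 1+m^2 = 2.918225
B = 2(m(b-k) - h) = 2(1.3850*(-9.008) - 8) = -40.95216
C = h^2 + (b-k)^2 - r^2 = 64 + 81.144064 - 81 = 64.144064
disc = B^2-4AC = 1677.0794 - 748.7472 = 928.3322
disc > 0

2 intersection points


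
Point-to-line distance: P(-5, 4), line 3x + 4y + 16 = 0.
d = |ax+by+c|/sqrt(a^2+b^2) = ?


|3*(-5) + 4*4 + 16| = |17| = 17
sqrt(9 + 16) = sqrt(25) = 5.0000
d = 17/sqrt(25) = 3.4000

3.4000


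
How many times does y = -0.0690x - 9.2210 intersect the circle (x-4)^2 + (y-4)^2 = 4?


Substitute y = -0.0690x - 9.2210: (x-4)^2 + (-0.0690x- 9.2210-4)^2 = 4
Expand to Ax^2 + Bx + C = 0, where b-k = -13.221
A = 1+m^2 = 1.004761
B = 2(m(b-k) - h) = 2(-0.0690*(-13.221) - 4) = -6.175502
C = h^2 + (b-k)^2 - r^2 = 16 + 174.794841 - 4 = 186.794841
disc = B^2-4AC = 38.1368 - 750.7367 = -712.5999
disc < 0

0 intersection points


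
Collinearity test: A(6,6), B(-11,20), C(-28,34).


6*(20-34) - 11*(34-6) - 28*(6-20)
= -84 - 308 + 392 = 0

Yes, collinear (determinant = 0)


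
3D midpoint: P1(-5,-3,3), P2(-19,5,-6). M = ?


Mx = (-5- 19)/2 = -12.0000
My = (-3+5)/2 = 1.0000
Mz = (3- 6)/2 = -1.5000

M = (-12.0000, 1.0000, -1.5000)


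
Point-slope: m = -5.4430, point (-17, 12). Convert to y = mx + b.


y - 12 = -5.4430(x + 17)
y = -5.4430x + 12 + 5.4430*(-17)
y = -5.4430x - 80.5310

y = -5.4430x - 80.5310


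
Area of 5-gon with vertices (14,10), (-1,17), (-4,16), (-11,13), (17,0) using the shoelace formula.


sum(xi*y_{i+1}) = 14*17 - 1*16 - 4*13 - 11*0 + 17*10 = 340
sum(yi*x_{i+1}) = 10*(-1) + 17*(-4) + 16*(-11) + 13*17 + 0*14 = -33
Area = |340 + 33|/2 = 373/2 = 186.5000

186.5000 sq units


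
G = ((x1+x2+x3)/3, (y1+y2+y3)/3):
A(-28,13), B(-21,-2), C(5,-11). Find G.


Gx = (-28- 21+5)/3 = -44/3 = -14.6667
Gy = (13- 2- 11)/3 = 0/3 = 0

G = (-14.6667, 0)


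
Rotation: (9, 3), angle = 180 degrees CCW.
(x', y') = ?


cos(180) = -1, sin(180) = 0
x' = 9*(-1) - 3*0 = -9
y' = 9*0 + 3*(-1) = -3

(-9, -3)


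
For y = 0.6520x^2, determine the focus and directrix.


a = 0.6520
1/(4a) = 0.3834
Focus = (0, 0.3834)
Directrix: y = -0.3834

Focus = (0, 0.3834), Directrix: y = -0.3834


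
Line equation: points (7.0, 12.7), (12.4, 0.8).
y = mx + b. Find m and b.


m = (-11.9)/(5.4) = -2.2037
b = y1 - m*x1 = 12.7 - (-11.9*7.0)/(5.4) = 12.7 + 15.4259 = 28.1259

y = -2.2037x + 28.1259


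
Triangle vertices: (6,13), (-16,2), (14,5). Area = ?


6*(2-5) = -18
-16*(5-13) = 128
14*(13-2) = 154
sum = 264
Area = |264|/2 = 132.0000

132.0000 sq units


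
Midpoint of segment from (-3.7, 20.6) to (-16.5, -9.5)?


Mx = (-3.7 - 16.5)/2 = -20.2/2 = -10.1000
My = (20.6 - 9.5)/2 = 11.1/2 = 5.5500

(-10.1000, 5.5500)


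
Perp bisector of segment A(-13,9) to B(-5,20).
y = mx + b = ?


Midpoint = (-9, 14.5)
Slope of AB = dy/dx = 11/8 = 1.3750
Perp slope = -dx/dy = -8/11 = -0.7273
b = My - (perp slope)*Mx = 14.5 + (8*(-9))/11 = 14.5 - 6.5455 = 7.9545

y = -0.7273x + 7.9545


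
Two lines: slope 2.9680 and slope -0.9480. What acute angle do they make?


m1-m2 = 3.916
1+m1*m2 = -1.813664
tan(theta) = |3.916/(-1.813664)| = 2.159165
theta = arctan(|3.916/(-1.813664)|) = 65.1492 degrees (acute angle)

65.1492 degrees


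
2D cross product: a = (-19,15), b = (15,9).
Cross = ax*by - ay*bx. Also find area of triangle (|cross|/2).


cross = -19*9 - 15*15 = -171 - 225 = -396
Triangle area = |-396|/2 = 396/2 = 198.0000

cross = -396, triangle area = 198.0000


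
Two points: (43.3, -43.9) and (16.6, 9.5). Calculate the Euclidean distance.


dx = 16.6 - 43.3 = -26.7
dy = 9.5 + 43.9 = 53.4
d = sqrt(712.89 + 2851.56) = sqrt(3564.45) = 59.7030

59.7030


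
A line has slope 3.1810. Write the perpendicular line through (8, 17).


Perpendicular slope = -1/m1 = -1/3.1810 = -0.3144
b2 = y0 - m2*x0 = 17 + 8/3.1810 = 17 + 2.5149 = 19.5149

y = -0.3144x + 19.5149


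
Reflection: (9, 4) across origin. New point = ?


Reflection rule for origin: (-x, -y)
(9, 4) -> (-9, -4)

(-9, -4)


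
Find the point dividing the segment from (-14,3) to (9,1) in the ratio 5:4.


Px = (5*9 + 4*(-14))/9 = -11/9 = -1.2222
Py = (5*1 + 4*3)/9 = 17/9 = 1.8889

P = (-1.2222, 1.8889)


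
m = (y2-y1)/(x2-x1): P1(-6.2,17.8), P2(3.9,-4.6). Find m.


dy = -4.6 - 17.8 = -22.4
dx = 3.9 + 6.2 = 10.1
m = -22.4/10.1 = -2.2178

m = -2.2178


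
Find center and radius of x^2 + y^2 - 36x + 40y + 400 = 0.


h = -D/2 = 36/2 = 18
k = -E/2 = -40/2 = -20
r^2 = h^2 + k^2 - F = 324 + 400 - 400 = 324
r = 18

Center (18, -20), radius = 18


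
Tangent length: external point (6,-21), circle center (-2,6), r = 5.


d = sqrt((6+ 2)^2 + (-21-6)^2) = sqrt(64+729) = 28.1603
L = sqrt(793.0000 - 25) = sqrt(768.0000) = 27.7128

27.7128


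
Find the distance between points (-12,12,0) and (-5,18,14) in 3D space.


dx=7, dy=6, dz=14
d = sqrt(49+36+196) = sqrt(281) = 16.7631

16.7631


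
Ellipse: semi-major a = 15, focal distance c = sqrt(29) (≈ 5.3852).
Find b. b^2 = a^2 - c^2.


b^2 = 15^2 - (sqrt(29))^2 = 225 - 29 = 196
b = sqrt(196) = 14

b = 14


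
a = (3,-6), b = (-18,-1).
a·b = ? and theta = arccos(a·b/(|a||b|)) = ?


a·b = 3*(-18) - 6*(-1) = -54 + 6 = -48
|a| = sqrt(9+36) = 6.7082
|b| = sqrt(324+1) = 18.0278
cos(theta) = -48/(sqrt(45)*sqrt(325)) = -48/sqrt(14625) = -0.396911
theta = arccos(-48/sqrt(14625)) = 113.3852 degrees

a·b = -48, theta = 113.3852 deg


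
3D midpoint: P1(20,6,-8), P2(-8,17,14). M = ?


Mx = (20- 8)/2 = 6.0000
My = (6+17)/2 = 11.5000
Mz = (-8+14)/2 = 3.0000

M = (6.0000, 11.5000, 3.0000)


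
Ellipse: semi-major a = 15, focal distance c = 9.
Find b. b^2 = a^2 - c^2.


b^2 = 15^2 - (9)^2 = 225 - 81 = 144
b = sqrt(144) = 12

b = 12


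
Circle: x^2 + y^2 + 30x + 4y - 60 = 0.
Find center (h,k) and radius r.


h = -D/2 = -30/2 = -15
k = -E/2 = -4/2 = -2
r^2 = h^2 + k^2 - F = 225 + 4 + 60 = 289
r = 17

Center (-15, -2), radius = 17


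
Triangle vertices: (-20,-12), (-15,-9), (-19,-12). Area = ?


-20*(-9+ 12) = -60
-15*(-12+ 12) = 0
-19*(-12+ 9) = 57
sum = -3
Area = |-3|/2 = 1.5000

1.5000 sq units


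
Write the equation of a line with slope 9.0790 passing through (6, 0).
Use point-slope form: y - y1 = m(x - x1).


y - 0 = 9.0790(x - 6)
y = 9.0790x + 0 - 9.0790*6
y = 9.0790x - 54.4740

y = 9.0790x - 54.4740


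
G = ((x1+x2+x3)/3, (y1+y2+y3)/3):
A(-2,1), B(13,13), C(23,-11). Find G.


Gx = (-2+13+23)/3 = 34/3 = 11.3333
Gy = (1+13- 11)/3 = 3/3 = 1.0000

G = (11.3333, 1.0000)


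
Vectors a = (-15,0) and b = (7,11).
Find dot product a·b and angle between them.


a·b = -15*7 + 0*11 = -105 + 0 = -105
|a| = sqrt(225+0) = 15.0000
|b| = sqrt(49+121) = 13.0384
cos(theta) = -105/(sqrt(225)*sqrt(170)) = -105/sqrt(38250) = -0.536875
theta = arccos(-105/sqrt(38250)) = 122.4712 degrees

a·b = -105, theta = 122.4712 deg


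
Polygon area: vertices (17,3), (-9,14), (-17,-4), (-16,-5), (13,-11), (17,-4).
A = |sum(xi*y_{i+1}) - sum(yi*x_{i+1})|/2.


sum(xi*y_{i+1}) = 17*14 - 9*(-4) - 17*(-5) - 16*(-11) + 13*(-4) + 17*3 = 534
sum(yi*x_{i+1}) = 3*(-9) + 14*(-17) - 4*(-16) - 5*13 - 11*17 - 4*17 = -521
Area = |534 + 521|/2 = 1055/2 = 527.5000

527.5000 sq units


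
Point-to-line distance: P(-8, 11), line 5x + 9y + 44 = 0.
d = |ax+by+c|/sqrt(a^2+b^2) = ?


|5*(-8) + 9*11 + 44| = |103| = 103
sqrt(25 + 81) = sqrt(106) = 10.2956
d = 103/sqrt(106) = 10.0042

10.0042


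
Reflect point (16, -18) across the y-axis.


Reflection rule for y-axis: (-x, y)
(16, -18) -> (-16, -18)

(-16, -18)


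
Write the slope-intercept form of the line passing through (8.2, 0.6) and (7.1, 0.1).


m = (-0.5)/(-1.1) = 0.4545
b = y1 - m*x1 = 0.6 - (-0.5*8.2)/(-1.1) = 0.6 - 3.7273 = -3.1273

y = 0.4545x - 3.1273


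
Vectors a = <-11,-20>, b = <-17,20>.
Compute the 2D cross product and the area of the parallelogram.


cross = -11*20 + 20*(-17) = -220 - 340 = -560
Parallelogram area = |-560| = 560

cross = -560, parallelogram area = 560


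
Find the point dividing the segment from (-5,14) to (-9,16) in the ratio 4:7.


Px = (4*(-9) + 7*(-5))/11 = -71/11 = -6.4545
Py = (4*16 + 7*14)/11 = 162/11 = 14.7273

P = (-6.4545, 14.7273)


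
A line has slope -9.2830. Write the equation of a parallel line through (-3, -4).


Parallel lines have equal slopes.
m2 = -9.2830
b2 = -4 + 9.2830*(-3) = -31.8490

y = -9.2830x - 31.8490


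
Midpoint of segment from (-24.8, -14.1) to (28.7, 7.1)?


Mx = (-24.8 + 28.7)/2 = 3.9/2 = 1.9500
My = (-14.1 + 7.1)/2 = -7.0/2 = -3.5000

(1.9500, -3.5000)


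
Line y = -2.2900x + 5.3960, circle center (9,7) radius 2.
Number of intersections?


Substitute y = -2.2900x + 5.3960: (x-9)^2 + (-2.2900x+5.3960-7)^2 = 4
Expand to Ax^2 + Bx + C = 0, where b-k = -1.604
A = 1+m^2 = 6.2441
B = 2(m(b-k) - h) = 2(-2.2900*(-1.604) - 9) = -10.65368
C = h^2 + (b-k)^2 - r^2 = 81 + 2.572816 - 4 = 79.572816
disc = B^2-4AC = 113.5009 - 1987.4425 = -1873.9416
disc < 0

0 intersection points


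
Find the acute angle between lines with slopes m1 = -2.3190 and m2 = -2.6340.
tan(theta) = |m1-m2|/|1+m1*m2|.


m1-m2 = 0.315
1+m1*m2 = 7.108246
tan(theta) = |0.315/7.108246| = 0.044315
theta = arctan(|0.315/7.108246|) = 2.5374 degrees (acute angle)

2.5374 degrees


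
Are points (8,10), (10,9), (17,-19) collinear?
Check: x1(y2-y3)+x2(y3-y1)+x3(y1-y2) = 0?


8*(9+ 19) + 10*(-19-10) + 17*(10-9)
= 224 - 290 + 17 = -49

No, not collinear (determinant = -49)


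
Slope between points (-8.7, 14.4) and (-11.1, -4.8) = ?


dy = -4.8 - 14.4 = -19.2
dx = -11.1 + 8.7 = -2.4
m = -19.2/(-2.4) = 8.0000

m = 8.0000


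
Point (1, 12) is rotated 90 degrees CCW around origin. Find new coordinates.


cos(90) = 0, sin(90) = 1
x' = 1*0 - 12*1 = -12
y' = 1*1 + 12*0 = 1

(-12, 1)


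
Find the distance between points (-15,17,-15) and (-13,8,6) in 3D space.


dx=2, dy=-9, dz=21
d = sqrt(4+81+441) = sqrt(526) = 22.9347

22.9347


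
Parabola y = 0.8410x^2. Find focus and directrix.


a = 0.8410
1/(4a) = 0.2973
Focus = (0, 0.2973)
Directrix: y = -0.2973

Focus = (0, 0.2973), Directrix: y = -0.2973


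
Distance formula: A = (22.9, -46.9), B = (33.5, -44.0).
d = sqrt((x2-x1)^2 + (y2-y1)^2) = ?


dx = 33.5 - 22.9 = 10.6
dy = -44.0 + 46.9 = 2.9
d = sqrt(112.36 + 8.41) = sqrt(120.77) = 10.9895

10.9895


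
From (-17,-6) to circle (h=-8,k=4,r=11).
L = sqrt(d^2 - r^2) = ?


d = sqrt((-17+ 8)^2 + (-6-4)^2) = sqrt(81+100) = 13.4536
L = sqrt(181.0000 - 121) = sqrt(60.0000) = 7.7460

7.7460


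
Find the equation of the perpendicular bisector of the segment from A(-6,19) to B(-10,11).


Midpoint = (-8, 15)
Slope of AB = dy/dx = -8/(-4) = 2.0000
Perp slope = -dx/dy = -4/8 = -0.5000
b = My - (perp slope)*Mx = 15 + (-4*(-8))/(-8) = 15 - 4.0000 = 11.0000

y = -0.5000x + 11.0000


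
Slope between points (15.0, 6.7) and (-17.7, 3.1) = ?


dy = 3.1 - 6.7 = -3.6
dx = -17.7 - 15.0 = -32.7
m = -3.6/(-32.7) = 0.1101

m = 0.1101


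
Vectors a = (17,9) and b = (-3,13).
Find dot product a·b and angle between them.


a·b = 17*(-3) + 9*13 = -51 + 117 = 66
|a| = sqrt(289+81) = 19.2354
|b| = sqrt(9+169) = 13.3417
cos(theta) = 66/(sqrt(370)*sqrt(178)) = 66/sqrt(65860) = 0.257178
theta = arccos(66/sqrt(65860)) = 75.0973 degrees

a·b = 66, theta = 75.0973 deg


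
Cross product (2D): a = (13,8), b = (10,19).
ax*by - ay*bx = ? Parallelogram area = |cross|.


cross = 13*19 - 8*10 = 247 - 80 = 167
Parallelogram area = |167| = 167

cross = 167, parallelogram area = 167


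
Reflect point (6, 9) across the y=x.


Reflection rule for y=x: (y, x)
(6, 9) -> (9, 6)

(9, 6)


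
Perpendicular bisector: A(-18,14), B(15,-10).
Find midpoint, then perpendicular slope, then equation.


Midpoint = (-1.5, 2)
Slope of AB = dy/dx = -24/33 = -0.7273
Perp slope = -dx/dy = 33/24 = 1.3750
b = My - (perp slope)*Mx = 2 + (33*(-1.5))/(-24) = 2 + 2.0625 = 4.0625

y = 1.3750x + 4.0625


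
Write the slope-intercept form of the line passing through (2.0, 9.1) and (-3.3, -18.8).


m = (-27.9)/(-5.3) = 5.2642
b = y1 - m*x1 = 9.1 - (-27.9*2.0)/(-5.3) = 9.1 - 10.5283 = -1.4283

y = 5.2642x - 1.4283


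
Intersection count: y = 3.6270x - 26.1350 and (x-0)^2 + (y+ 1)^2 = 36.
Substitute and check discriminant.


Substitute y = 3.6270x - 26.1350: (x-0)^2 + (3.6270x- 26.1350+ 1)^2 = 36
Expand to Ax^2 + Bx + C = 0, where b-k = -25.135
A = 1+m^2 = 14.155129
B = 2(m(b-k) - h) = 2(3.6270*(-25.135) - 0) = -182.32929
C = h^2 + (b-k)^2 - r^2 = 0 + 631.768225 - 36 = 595.768225
disc = B^2-4AC = 33243.9700 - 33732.7043 = -488.7343
disc < 0

0 intersection points


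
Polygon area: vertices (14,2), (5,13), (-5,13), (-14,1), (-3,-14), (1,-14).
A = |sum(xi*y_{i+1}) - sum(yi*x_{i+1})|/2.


sum(xi*y_{i+1}) = 14*13 + 5*13 - 5*1 - 14*(-14) - 3*(-14) + 1*2 = 482
sum(yi*x_{i+1}) = 2*5 + 13*(-5) + 13*(-14) + 1*(-3) - 14*1 - 14*14 = -450
Area = |482 + 450|/2 = 932/2 = 466.0000

466.0000 sq units


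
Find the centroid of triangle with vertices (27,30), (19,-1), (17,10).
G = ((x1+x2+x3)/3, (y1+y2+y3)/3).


Gx = (27+19+17)/3 = 63/3 = 21.0000
Gy = (30- 1+10)/3 = 39/3 = 13.0000

G = (21.0000, 13.0000)


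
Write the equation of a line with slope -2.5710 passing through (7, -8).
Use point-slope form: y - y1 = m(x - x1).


y + 8 = -2.5710(x - 7)
y = -2.5710x - 8 + 2.5710*7
y = -2.5710x + 9.9970

y = -2.5710x + 9.9970


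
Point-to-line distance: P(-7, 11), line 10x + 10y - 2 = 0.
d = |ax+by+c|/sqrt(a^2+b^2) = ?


|10*(-7) + 10*11 - 2| = |38| = 38
sqrt(100 + 100) = sqrt(200) = 14.1421
d = 38/sqrt(200) = 2.6870

2.6870


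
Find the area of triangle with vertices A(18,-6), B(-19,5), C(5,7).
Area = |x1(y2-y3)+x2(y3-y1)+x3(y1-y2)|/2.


18*(5-7) = -36
-19*(7+ 6) = -247
5*(-6-5) = -55
sum = -338
Area = |-338|/2 = 169.0000

169.0000 sq units


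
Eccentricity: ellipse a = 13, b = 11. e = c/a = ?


c = sqrt(169-121) = sqrt(48) = 6.9282
e = c/a = sqrt(48)/13 = 0.5329

e = 0.5329


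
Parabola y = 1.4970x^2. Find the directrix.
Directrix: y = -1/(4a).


a = 1.4970
1/(4a) = 0.1670
directrix: y = -0.1670 = -0.1670

y = -0.1670


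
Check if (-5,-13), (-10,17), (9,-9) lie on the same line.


-5*(17+ 9) - 10*(-9+ 13) + 9*(-13-17)
= -130 - 40 - 270 = -440

No, not collinear (determinant = -440)


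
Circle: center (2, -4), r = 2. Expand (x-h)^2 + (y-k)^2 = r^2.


(x-2)^2 + (y+ 4)^2 = 2^2
D = -2h = -4, E = -2k = 8
F = h^2+k^2-r^2 = 4+16-4 = 16

x^2 + y^2 - 4x + 8y + 16 = 0


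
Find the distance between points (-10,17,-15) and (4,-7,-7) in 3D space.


dx=14, dy=-24, dz=8
d = sqrt(196+576+64) = sqrt(836) = 28.9137

28.9137


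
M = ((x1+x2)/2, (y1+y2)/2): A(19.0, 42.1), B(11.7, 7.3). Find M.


Mx = (19.0 + 11.7)/2 = 30.7/2 = 15.3500
My = (42.1 + 7.3)/2 = 49.4/2 = 24.7000

(15.3500, 24.7000)


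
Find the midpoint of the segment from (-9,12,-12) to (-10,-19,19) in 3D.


Mx = (-9- 10)/2 = -9.5000
My = (12- 19)/2 = -3.5000
Mz = (-12+19)/2 = 3.5000

M = (-9.5000, -3.5000, 3.5000)


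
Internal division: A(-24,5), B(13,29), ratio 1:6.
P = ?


Px = (1*13 + 6*(-24))/7 = -131/7 = -18.7143
Py = (1*29 + 6*5)/7 = 59/7 = 8.4286

P = (-18.7143, 8.4286)


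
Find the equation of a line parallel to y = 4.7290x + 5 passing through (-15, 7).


Parallel lines have equal slopes.
m2 = 4.7290
b2 = 7 - 4.7290*(-15) = 77.9350

y = 4.7290x + 77.9350


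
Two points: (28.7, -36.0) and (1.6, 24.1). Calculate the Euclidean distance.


dx = 1.6 - 28.7 = -27.1
dy = 24.1 + 36.0 = 60.1
d = sqrt(734.41 + 3612.01) = sqrt(4346.42) = 65.9274

65.9274


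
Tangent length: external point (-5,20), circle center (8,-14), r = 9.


d = sqrt((-5-8)^2 + (20+ 14)^2) = sqrt(169+1156) = 36.4005
L = sqrt(1325.0000 - 81) = sqrt(1244.0000) = 35.2704

35.2704


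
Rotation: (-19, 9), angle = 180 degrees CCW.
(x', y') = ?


cos(180) = -1, sin(180) = 0
x' = -19*(-1) - 9*0 = 19
y' = -19*0 + 9*(-1) = -9

(19, -9)


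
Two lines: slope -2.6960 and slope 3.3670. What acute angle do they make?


m1-m2 = -6.063
1+m1*m2 = -8.077432
tan(theta) = |-6.063/(-8.077432)| = 0.750610
theta = arctan(|-6.063/(-8.077432)|) = 36.8923 degrees (acute angle)

36.8923 degrees


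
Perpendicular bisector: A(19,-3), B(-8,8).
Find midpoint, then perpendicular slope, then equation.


Midpoint = (5.5, 2.5)
Slope of AB = dy/dx = 11/(-27) = -0.4074
Perp slope = -dx/dy = 27/11 = 2.4545
b = My - (perp slope)*Mx = 2.5 + (-27*5.5)/11 = 2.5 - 13.5000 = -11.0000

y = 2.4545x - 11.0000


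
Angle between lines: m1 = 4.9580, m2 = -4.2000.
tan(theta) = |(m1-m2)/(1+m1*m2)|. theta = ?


m1-m2 = 9.158
1+m1*m2 = -19.8236
tan(theta) = |9.158/(-19.8236)| = 0.461975
theta = arctan(|9.158/(-19.8236)|) = 24.7957 degrees (acute angle)

24.7957 degrees


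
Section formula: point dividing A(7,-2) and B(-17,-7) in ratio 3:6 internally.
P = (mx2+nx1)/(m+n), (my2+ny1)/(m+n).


Px = (3*(-17) + 6*7)/9 = -9/9 = -1.0000
Py = (3*(-7) + 6*(-2))/9 = -33/9 = -3.6667

P = (-1.0000, -3.6667)


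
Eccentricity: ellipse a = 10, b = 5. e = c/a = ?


c = sqrt(100-25) = sqrt(75) = 8.6603
e = c/a = sqrt(75)/10 = 0.8660

e = 0.8660


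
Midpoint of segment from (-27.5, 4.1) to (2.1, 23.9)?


Mx = (-27.5 + 2.1)/2 = -25.4/2 = -12.7000
My = (4.1 + 23.9)/2 = 28.0/2 = 14.0000

(-12.7000, 14.0000)


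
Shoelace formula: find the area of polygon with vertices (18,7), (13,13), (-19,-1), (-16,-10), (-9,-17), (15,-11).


sum(xi*y_{i+1}) = 18*13 + 13*(-1) - 19*(-10) - 16*(-17) - 9*(-11) + 15*7 = 887
sum(yi*x_{i+1}) = 7*13 + 13*(-19) - 1*(-16) - 10*(-9) - 17*15 - 11*18 = -503
Area = |887 + 503|/2 = 1390/2 = 695.0000

695.0000 sq units


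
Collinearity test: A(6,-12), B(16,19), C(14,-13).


6*(19+ 13) + 16*(-13+ 12) + 14*(-12-19)
= 192 - 16 - 434 = -258

No, not collinear (determinant = -258)


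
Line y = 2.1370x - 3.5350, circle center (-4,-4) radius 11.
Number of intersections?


Substitute y = 2.1370x - 3.5350: (x+ 4)^2 + (2.1370x- 3.5350+ 4)^2 = 121
Expand to Ax^2 + Bx + C = 0, where b-k = 0.465
A = 1+m^2 = 5.566769
B = 2(m(b-k) - h) = 2(2.1370*0.465 + 4) = 9.98741
C = h^2 + (b-k)^2 - r^2 = 16 + 0.216225 - 121 = -104.783775
disc = B^2-4AC = 99.7484 + 2333.2283 = 2432.9767
disc > 0

2 intersection points


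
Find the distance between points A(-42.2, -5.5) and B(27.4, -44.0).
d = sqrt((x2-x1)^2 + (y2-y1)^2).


dx = 27.4 + 42.2 = 69.6
dy = -44.0 + 5.5 = -38.5
d = sqrt(4844.16 + 1482.25) = sqrt(6326.41) = 79.5387

79.5387


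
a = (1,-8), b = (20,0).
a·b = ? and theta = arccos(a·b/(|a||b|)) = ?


a·b = 1*20 - 8*0 = 20 + 0 = 20
|a| = sqrt(1+64) = 8.0623
|b| = sqrt(400+0) = 20.0000
cos(theta) = 20/(sqrt(65)*sqrt(400)) = 20/sqrt(26000) = 0.124035
theta = arccos(20/sqrt(26000)) = 82.8750 degrees

a·b = 20, theta = 82.8750 deg


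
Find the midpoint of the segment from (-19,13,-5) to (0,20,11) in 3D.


Mx = (-19+0)/2 = -9.5000
My = (13+20)/2 = 16.5000
Mz = (-5+11)/2 = 3.0000

M = (-9.5000, 16.5000, 3.0000)


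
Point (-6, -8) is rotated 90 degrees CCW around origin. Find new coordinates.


cos(90) = 0, sin(90) = 1
x' = -6*0 + 8*1 = 8
y' = -6*1 - 8*0 = -6

(8, -6)


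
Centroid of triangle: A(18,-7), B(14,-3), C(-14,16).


Gx = (18+14- 14)/3 = 18/3 = 6.0000
Gy = (-7- 3+16)/3 = 6/3 = 2.0000

G = (6.0000, 2.0000)


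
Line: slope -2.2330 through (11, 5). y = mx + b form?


y - 5 = -2.2330(x - 11)
y = -2.2330x + 5 + 2.2330*11
y = -2.2330x + 29.5630

y = -2.2330x + 29.5630


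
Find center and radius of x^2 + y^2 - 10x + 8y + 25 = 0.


h = -D/2 = 10/2 = 5
k = -E/2 = -8/2 = -4
r^2 = h^2 + k^2 - F = 25 + 16 - 25 = 16
r = 4

Center (5, -4), radius = 4


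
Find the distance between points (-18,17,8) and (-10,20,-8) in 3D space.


dx=8, dy=3, dz=-16
d = sqrt(64+9+256) = sqrt(329) = 18.1384

18.1384


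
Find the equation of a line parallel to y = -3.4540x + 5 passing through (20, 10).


Parallel lines have equal slopes.
m2 = -3.4540
b2 = 10 + 3.4540*20 = 79.0800

y = -3.4540x + 79.0800


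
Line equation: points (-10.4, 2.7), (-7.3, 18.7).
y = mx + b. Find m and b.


m = (16.0)/(3.1) = 5.1613
b = y1 - m*x1 = 2.7 - (16.0*(-10.4))/(3.1) = 2.7 + 53.6774 = 56.3774

y = 5.1613x + 56.3774


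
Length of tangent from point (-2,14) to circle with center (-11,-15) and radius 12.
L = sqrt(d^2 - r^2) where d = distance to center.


d = sqrt((-2+ 11)^2 + (14+ 15)^2) = sqrt(81+841) = 30.3645
L = sqrt(922.0000 - 144) = sqrt(778.0000) = 27.8927

27.8927


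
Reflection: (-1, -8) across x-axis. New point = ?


Reflection rule for x-axis: (x, -y)
(-1, -8) -> (-1, 8)

(-1, 8)


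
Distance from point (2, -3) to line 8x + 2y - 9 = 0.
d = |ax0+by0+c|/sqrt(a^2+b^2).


|8*2 + 2*(-3) - 9| = |1| = 1
sqrt(64 + 4) = sqrt(68) = 8.2462
d = 1/sqrt(68) = 0.1213

0.1213


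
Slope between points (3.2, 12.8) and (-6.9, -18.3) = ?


dy = -18.3 - 12.8 = -31.1
dx = -6.9 - 3.2 = -10.1
m = -31.1/(-10.1) = 3.0792

m = 3.0792


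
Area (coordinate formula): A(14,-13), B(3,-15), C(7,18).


14*(-15-18) = -462
3*(18+ 13) = 93
7*(-13+ 15) = 14
sum = -355
Area = |-355|/2 = 177.5000

177.5000 sq units


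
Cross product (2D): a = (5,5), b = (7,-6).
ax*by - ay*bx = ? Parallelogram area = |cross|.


cross = 5*(-6) - 5*7 = -30 - 35 = -65
Parallelogram area = |-65| = 65

cross = -65, parallelogram area = 65


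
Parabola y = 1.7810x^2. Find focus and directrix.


a = 1.7810
1/(4a) = 0.1404
Focus = (0, 0.1404)
Directrix: y = -0.1404

Focus = (0, 0.1404), Directrix: y = -0.1404


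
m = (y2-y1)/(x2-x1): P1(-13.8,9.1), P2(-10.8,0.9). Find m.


dy = 0.9 - 9.1 = -8.2
dx = -10.8 + 13.8 = 3.0
m = -8.2/3.0 = -2.7333

m = -2.7333


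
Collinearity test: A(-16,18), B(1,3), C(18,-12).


-16*(3+ 12) + 1*(-12-18) + 18*(18-3)
= -240 - 30 + 270 = 0

Yes, collinear (determinant = 0)


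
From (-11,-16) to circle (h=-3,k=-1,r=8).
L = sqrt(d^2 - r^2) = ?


d = sqrt((-11+ 3)^2 + (-16+ 1)^2) = sqrt(64+225) = 17.0000
L = sqrt(289.0000 - 64) = sqrt(225.0000) = 15.0000

15.0000


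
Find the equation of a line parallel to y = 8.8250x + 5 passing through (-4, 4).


Parallel lines have equal slopes.
m2 = 8.8250
b2 = 4 - 8.8250*(-4) = 39.3000

y = 8.8250x + 39.3000


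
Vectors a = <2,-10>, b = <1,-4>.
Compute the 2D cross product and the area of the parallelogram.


cross = 2*(-4) + 10*1 = -8 + 10 = 2
Parallelogram area = |2| = 2

cross = 2, parallelogram area = 2


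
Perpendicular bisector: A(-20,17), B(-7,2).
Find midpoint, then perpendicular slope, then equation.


Midpoint = (-13.5, 9.5)
Slope of AB = dy/dx = -15/13 = -1.1538
Perp slope = -dx/dy = 13/15 = 0.8667
b = My - (perp slope)*Mx = 9.5 + (13*(-13.5))/(-15) = 9.5 + 11.7000 = 21.2000

y = 0.8667x + 21.2000


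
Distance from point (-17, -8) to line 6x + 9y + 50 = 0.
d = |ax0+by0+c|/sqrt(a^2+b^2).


|6*(-17) + 9*(-8) + 50| = |-124| = 124
sqrt(36 + 81) = sqrt(117) = 10.8167
d = 124/sqrt(117) = 11.4638

11.4638


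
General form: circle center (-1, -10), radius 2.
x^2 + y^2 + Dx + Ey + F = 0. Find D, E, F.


(x+ 1)^2 + (y+ 10)^2 = 2^2
D = -2h = 2, E = -2k = 20
F = h^2+k^2-r^2 = 1+100-4 = 97

D = 2, E = 20, F = 97


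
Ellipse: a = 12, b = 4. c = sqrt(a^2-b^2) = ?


c^2 = 12^2 - 4^2 = 144 - 16 = 128
c = sqrt(128) = 11.3137

c = 11.3137


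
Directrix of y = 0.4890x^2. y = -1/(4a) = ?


a = 0.4890
1/(4a) = 0.5112
directrix: y = -0.5112 = -0.5112

y = -0.5112


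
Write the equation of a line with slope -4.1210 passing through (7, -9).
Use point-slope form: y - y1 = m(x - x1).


y + 9 = -4.1210(x - 7)
y = -4.1210x - 9 + 4.1210*7
y = -4.1210x + 19.8470

y = -4.1210x + 19.8470


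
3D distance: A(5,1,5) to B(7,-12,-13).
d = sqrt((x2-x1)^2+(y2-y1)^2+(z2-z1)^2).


dx=2, dy=-13, dz=-18
d = sqrt(4+169+324) = sqrt(497) = 22.2935

22.2935


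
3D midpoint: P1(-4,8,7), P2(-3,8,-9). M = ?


Mx = (-4- 3)/2 = -3.5000
My = (8+8)/2 = 8.0000
Mz = (7- 9)/2 = -1.0000

M = (-3.5000, 8.0000, -1.0000)


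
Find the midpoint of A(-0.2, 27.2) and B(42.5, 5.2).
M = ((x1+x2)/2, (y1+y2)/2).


Mx = (-0.2 + 42.5)/2 = 42.3/2 = 21.1500
My = (27.2 + 5.2)/2 = 32.4/2 = 16.2000

(21.1500, 16.2000)


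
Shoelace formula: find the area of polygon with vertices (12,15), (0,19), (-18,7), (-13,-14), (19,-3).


sum(xi*y_{i+1}) = 12*19 + 0*7 - 18*(-14) - 13*(-3) + 19*15 = 804
sum(yi*x_{i+1}) = 15*0 + 19*(-18) + 7*(-13) - 14*19 - 3*12 = -735
Area = |804 + 735|/2 = 1539/2 = 769.5000

769.5000 sq units


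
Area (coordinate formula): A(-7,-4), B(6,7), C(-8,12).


-7*(7-12) = 35
6*(12+ 4) = 96
-8*(-4-7) = 88
sum = 219
Area = |219|/2 = 109.5000

109.5000 sq units


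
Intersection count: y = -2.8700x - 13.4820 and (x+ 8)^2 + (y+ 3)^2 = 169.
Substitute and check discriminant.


Substitute y = -2.8700x - 13.4820: (x+ 8)^2 + (-2.8700x- 13.4820+ 3)^2 = 169
Expand to Ax^2 + Bx + C = 0, where b-k = -10.482
A = 1+m^2 = 9.2369
B = 2(m(b-k) - h) = 2(-2.8700*(-10.482) + 8) = 76.16668
C = h^2 + (b-k)^2 - r^2 = 64 + 109.872324 - 169 = 4.872324
disc = B^2-4AC = 5801.3631 - 180.0207 = 5621.3424
disc > 0

2 intersection points


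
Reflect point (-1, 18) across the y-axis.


Reflection rule for y-axis: (-x, y)
(-1, 18) -> (1, 18)

(1, 18)


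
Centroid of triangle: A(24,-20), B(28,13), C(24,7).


Gx = (24+28+24)/3 = 76/3 = 25.3333
Gy = (-20+13+7)/3 = 0/3 = 0

G = (25.3333, 0)


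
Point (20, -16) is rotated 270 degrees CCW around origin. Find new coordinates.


cos(270) = 0, sin(270) = -1
x' = 20*0 + 16*(-1) = -16
y' = 20*(-1) - 16*0 = -20

(-16, -20)


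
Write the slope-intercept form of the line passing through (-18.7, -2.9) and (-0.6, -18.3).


m = (-15.4)/(18.1) = -0.8508
b = y1 - m*x1 = -2.9 - (-15.4*(-18.7))/(18.1) = -2.9 - 15.9105 = -18.8105

y = -0.8508x - 18.8105


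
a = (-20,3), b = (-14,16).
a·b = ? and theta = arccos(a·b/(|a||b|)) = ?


a·b = -20*(-14) + 3*16 = 280 + 48 = 328
|a| = sqrt(400+9) = 20.2237
|b| = sqrt(196+256) = 21.2603
cos(theta) = 328/(sqrt(409)*sqrt(452)) = 328/sqrt(184868) = 0.762857
theta = arccos(328/sqrt(184868)) = 40.2833 degrees

a·b = 328, theta = 40.2833 deg


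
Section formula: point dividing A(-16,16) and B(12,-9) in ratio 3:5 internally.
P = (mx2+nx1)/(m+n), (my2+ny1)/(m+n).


Px = (3*12 + 5*(-16))/8 = -44/8 = -5.5000
Py = (3*(-9) + 5*16)/8 = 53/8 = 6.6250

P = (-5.5000, 6.6250)


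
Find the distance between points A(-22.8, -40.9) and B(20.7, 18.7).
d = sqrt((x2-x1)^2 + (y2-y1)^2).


dx = 20.7 + 22.8 = 43.5
dy = 18.7 + 40.9 = 59.6
d = sqrt(1892.25 + 3552.16) = sqrt(5444.41) = 73.7862

73.7862


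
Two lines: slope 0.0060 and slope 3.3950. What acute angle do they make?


m1-m2 = -3.389
1+m1*m2 = 1.02037
tan(theta) = |-3.389/1.02037| = 3.321344
theta = arctan(|-3.389/1.02037|) = 73.2438 degrees (acute angle)

73.2438 degrees


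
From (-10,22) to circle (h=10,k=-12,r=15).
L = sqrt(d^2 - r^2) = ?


d = sqrt((-10-10)^2 + (22+ 12)^2) = sqrt(400+1156) = 39.4462
L = sqrt(1556.0000 - 225) = sqrt(1331.0000) = 36.4829

36.4829


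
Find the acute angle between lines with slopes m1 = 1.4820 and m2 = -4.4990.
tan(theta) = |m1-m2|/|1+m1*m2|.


m1-m2 = 5.981
1+m1*m2 = -5.667518
tan(theta) = |5.981/(-5.667518)| = 1.055312
theta = arctan(|5.981/(-5.667518)|) = 46.5416 degrees (acute angle)

46.5416 degrees


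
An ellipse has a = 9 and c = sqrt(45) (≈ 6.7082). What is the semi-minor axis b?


b^2 = 9^2 - (sqrt(45))^2 = 81 - 45 = 36
b = sqrt(36) = 6

b = 6


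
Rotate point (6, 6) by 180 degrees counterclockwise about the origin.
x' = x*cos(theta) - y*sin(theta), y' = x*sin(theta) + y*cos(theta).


cos(180) = -1, sin(180) = 0
x' = 6*(-1) - 6*0 = -6
y' = 6*0 + 6*(-1) = -6

(-6, -6)


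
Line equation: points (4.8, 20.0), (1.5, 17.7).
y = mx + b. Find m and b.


m = (-2.3)/(-3.3) = 0.6970
b = y1 - m*x1 = 20.0 - (-2.3*4.8)/(-3.3) = 20.0 - 3.3455 = 16.6545

y = 0.6970x + 16.6545


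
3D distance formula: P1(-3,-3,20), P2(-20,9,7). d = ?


dx=-17, dy=12, dz=-13
d = sqrt(289+144+169) = sqrt(602) = 24.5357

24.5357


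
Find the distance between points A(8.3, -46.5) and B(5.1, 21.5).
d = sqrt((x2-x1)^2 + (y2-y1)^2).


dx = 5.1 - 8.3 = -3.2
dy = 21.5 + 46.5 = 68.0
d = sqrt(10.24 + 4624.0) = sqrt(4634.24) = 68.0753

68.0753


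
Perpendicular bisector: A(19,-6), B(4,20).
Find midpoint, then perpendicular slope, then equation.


Midpoint = (11.5, 7)
Slope of AB = dy/dx = 26/(-15) = -1.7333
Perp slope = -dx/dy = 15/26 = 0.5769
b = My - (perp slope)*Mx = 7 + (-15*11.5)/26 = 7 - 6.6346 = 0.3654

y = 0.5769x + 0.3654


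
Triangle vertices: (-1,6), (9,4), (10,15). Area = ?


-1*(4-15) = 11
9*(15-6) = 81
10*(6-4) = 20
sum = 112
Area = |112|/2 = 56.0000

56.0000 sq units


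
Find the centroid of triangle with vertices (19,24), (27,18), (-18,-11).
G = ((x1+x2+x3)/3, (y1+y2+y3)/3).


Gx = (19+27- 18)/3 = 28/3 = 9.3333
Gy = (24+18- 11)/3 = 31/3 = 10.3333

G = (9.3333, 10.3333)


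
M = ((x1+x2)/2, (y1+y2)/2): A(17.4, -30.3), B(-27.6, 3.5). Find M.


Mx = (17.4 - 27.6)/2 = -10.2/2 = -5.1000
My = (-30.3 + 3.5)/2 = -26.8/2 = -13.4000

(-5.1000, -13.4000)


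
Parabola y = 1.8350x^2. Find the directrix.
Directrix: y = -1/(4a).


a = 1.8350
1/(4a) = 0.1362
directrix: y = -0.1362 = -0.1362

y = -0.1362


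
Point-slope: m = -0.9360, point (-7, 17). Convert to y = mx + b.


y - 17 = -0.9360(x + 7)
y = -0.9360x + 17 + 0.9360*(-7)
y = -0.9360x + 10.4480

y = -0.9360x + 10.4480


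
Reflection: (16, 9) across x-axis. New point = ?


Reflection rule for x-axis: (x, -y)
(16, 9) -> (16, -9)

(16, -9)


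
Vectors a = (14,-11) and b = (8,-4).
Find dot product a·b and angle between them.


a·b = 14*8 - 11*(-4) = 112 + 44 = 156
|a| = sqrt(196+121) = 17.8045
|b| = sqrt(64+16) = 8.9443
cos(theta) = 156/(sqrt(317)*sqrt(80)) = 156/sqrt(25360) = 0.979603
theta = arccos(156/sqrt(25360)) = 11.5922 degrees

a·b = 156, theta = 11.5922 deg


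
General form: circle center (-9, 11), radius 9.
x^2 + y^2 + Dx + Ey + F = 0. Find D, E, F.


(x+ 9)^2 + (y-11)^2 = 9^2
D = -2h = 18, E = -2k = -22
F = h^2+k^2-r^2 = 81+121-81 = 121

D = 18, E = -22, F = 121


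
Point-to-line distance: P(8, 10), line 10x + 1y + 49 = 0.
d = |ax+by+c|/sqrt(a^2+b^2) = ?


|10*8 + 1*10 + 49| = |139| = 139
sqrt(100 + 1) = sqrt(101) = 10.0499
d = 139/sqrt(101) = 13.8310

13.8310


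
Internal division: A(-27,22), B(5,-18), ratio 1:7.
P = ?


Px = (1*5 + 7*(-27))/8 = -184/8 = -23.0000
Py = (1*(-18) + 7*22)/8 = 136/8 = 17.0000

P = (-23.0000, 17.0000)


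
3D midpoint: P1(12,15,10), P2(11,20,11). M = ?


Mx = (12+11)/2 = 11.5000
My = (15+20)/2 = 17.5000
Mz = (10+11)/2 = 10.5000

M = (11.5000, 17.5000, 10.5000)


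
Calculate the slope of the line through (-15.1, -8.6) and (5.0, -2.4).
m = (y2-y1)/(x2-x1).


dy = -2.4 + 8.6 = 6.2
dx = 5.0 + 15.1 = 20.1
m = 6.2/20.1 = 0.3085

m = 0.3085


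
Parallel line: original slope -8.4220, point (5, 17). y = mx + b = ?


Parallel lines have equal slopes.
m2 = -8.4220
b2 = 17 + 8.4220*5 = 59.1100

y = -8.4220x + 59.1100


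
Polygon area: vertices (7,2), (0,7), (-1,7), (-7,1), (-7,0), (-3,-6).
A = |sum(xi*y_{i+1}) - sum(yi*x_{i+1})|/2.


sum(xi*y_{i+1}) = 7*7 + 0*7 - 1*1 - 7*0 - 7*(-6) - 3*2 = 84
sum(yi*x_{i+1}) = 2*0 + 7*(-1) + 7*(-7) + 1*(-7) + 0*(-3) - 6*7 = -105
Area = |84 + 105|/2 = 189/2 = 94.5000

94.5000 sq units


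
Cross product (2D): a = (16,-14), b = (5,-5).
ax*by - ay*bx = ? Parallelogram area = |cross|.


cross = 16*(-5) + 14*5 = -80 + 70 = -10
Parallelogram area = |-10| = 10

cross = -10, parallelogram area = 10


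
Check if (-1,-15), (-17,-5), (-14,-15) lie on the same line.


-1*(-5+ 15) - 17*(-15+ 15) - 14*(-15+ 5)
= -10 + 0 + 140 = 130

No, not collinear (determinant = 130)


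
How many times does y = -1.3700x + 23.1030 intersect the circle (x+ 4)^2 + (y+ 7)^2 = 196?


Substitute y = -1.3700x + 23.1030: (x+ 4)^2 + (-1.3700x+23.1030+ 7)^2 = 196
Expand to Ax^2 + Bx + C = 0, where b-k = 30.103
A = 1+m^2 = 2.8769
B = 2(m(b-k) - h) = 2(-1.3700*30.103 + 4) = -74.48222
C = h^2 + (b-k)^2 - r^2 = 16 + 906.190609 - 196 = 726.190609
disc = B^2-4AC = 5547.6011 - 8356.7111 = -2809.1100
disc < 0

0 intersection points


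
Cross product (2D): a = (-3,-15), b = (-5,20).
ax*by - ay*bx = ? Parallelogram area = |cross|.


cross = -3*20 + 15*(-5) = -60 - 75 = -135
Parallelogram area = |-135| = 135

cross = -135, parallelogram area = 135


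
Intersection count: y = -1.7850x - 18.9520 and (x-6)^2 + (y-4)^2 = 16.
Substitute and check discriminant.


Substitute y = -1.7850x - 18.9520: (x-6)^2 + (-1.7850x- 18.9520-4)^2 = 16
Expand to Ax^2 + Bx + C = 0, where b-k = -22.952
A = 1+m^2 = 4.186225
B = 2(m(b-k) - h) = 2(-1.7850*(-22.952) - 6) = 69.93864
C = h^2 + (b-k)^2 - r^2 = 36 + 526.794304 - 16 = 546.794304
disc = B^2-4AC = 4891.4134 - 9156.0159 = -4264.6025
disc < 0

0 intersection points


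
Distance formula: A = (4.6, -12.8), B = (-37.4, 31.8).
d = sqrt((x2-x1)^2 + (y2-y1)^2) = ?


dx = -37.4 - 4.6 = -42.0
dy = 31.8 + 12.8 = 44.6
d = sqrt(1764.0 + 1989.16) = sqrt(3753.16) = 61.2630

61.2630


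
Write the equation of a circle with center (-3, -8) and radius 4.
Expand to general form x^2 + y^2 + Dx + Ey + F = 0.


(x+ 3)^2 + (y+ 8)^2 = 4^2
D = -2h = 6, E = -2k = 16
F = h^2+k^2-r^2 = 9+64-16 = 57

x^2 + y^2 + 6x + 16y + 57 = 0


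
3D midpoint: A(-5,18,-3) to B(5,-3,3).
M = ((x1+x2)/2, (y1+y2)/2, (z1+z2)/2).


Mx = (-5+5)/2 = 0
My = (18- 3)/2 = 7.5000
Mz = (-3+3)/2 = 0

M = (0, 7.5000, 0)
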